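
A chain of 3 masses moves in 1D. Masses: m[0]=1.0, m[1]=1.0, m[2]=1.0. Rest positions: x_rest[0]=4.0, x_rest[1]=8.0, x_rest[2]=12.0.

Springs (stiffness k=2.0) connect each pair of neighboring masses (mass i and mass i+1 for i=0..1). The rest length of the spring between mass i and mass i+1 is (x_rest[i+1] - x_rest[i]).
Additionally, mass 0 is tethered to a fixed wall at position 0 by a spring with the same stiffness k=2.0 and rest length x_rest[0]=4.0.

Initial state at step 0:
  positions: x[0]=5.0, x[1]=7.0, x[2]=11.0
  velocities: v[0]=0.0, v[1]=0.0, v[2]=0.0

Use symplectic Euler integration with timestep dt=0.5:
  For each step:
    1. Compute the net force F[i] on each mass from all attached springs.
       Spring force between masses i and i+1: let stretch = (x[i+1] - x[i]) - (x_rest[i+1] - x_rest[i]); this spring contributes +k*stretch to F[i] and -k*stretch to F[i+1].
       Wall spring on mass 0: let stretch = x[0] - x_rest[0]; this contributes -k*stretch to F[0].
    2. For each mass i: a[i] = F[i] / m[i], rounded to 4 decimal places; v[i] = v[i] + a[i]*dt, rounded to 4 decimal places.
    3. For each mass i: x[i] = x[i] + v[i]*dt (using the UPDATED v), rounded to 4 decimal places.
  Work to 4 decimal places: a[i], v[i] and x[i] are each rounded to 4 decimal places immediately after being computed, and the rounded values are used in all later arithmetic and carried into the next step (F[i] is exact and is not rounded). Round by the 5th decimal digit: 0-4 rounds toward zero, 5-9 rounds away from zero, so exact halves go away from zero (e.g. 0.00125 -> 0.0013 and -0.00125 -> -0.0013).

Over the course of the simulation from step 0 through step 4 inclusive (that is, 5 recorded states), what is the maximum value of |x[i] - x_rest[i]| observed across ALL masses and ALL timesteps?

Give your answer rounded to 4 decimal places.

Answer: 1.5000

Derivation:
Step 0: x=[5.0000 7.0000 11.0000] v=[0.0000 0.0000 0.0000]
Step 1: x=[3.5000 8.0000 11.0000] v=[-3.0000 2.0000 0.0000]
Step 2: x=[2.5000 8.2500 11.5000] v=[-2.0000 0.5000 1.0000]
Step 3: x=[3.1250 7.2500 12.3750] v=[1.2500 -2.0000 1.7500]
Step 4: x=[4.2500 6.7500 12.6875] v=[2.2500 -1.0000 0.6250]
Max displacement = 1.5000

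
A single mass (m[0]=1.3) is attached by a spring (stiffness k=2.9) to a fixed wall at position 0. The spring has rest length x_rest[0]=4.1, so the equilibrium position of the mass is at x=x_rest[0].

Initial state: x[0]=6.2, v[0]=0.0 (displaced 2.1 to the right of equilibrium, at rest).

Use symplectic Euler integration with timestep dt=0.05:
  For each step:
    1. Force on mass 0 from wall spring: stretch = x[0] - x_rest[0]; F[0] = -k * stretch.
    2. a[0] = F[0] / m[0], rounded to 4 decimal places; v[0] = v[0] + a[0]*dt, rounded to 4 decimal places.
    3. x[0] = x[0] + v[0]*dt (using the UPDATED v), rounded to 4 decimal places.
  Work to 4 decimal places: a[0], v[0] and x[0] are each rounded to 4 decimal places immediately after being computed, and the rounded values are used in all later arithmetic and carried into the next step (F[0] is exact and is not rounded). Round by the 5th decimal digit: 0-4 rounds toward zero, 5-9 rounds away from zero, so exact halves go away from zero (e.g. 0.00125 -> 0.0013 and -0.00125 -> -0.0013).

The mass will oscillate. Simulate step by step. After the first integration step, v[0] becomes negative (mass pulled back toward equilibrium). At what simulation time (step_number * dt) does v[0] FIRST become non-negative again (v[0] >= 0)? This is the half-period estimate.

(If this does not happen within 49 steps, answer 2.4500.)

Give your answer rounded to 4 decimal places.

Answer: 2.1500

Derivation:
Step 0: x=[6.2000] v=[0.0000]
Step 1: x=[6.1883] v=[-0.2342]
Step 2: x=[6.1649] v=[-0.4671]
Step 3: x=[6.1300] v=[-0.6974]
Step 4: x=[6.0838] v=[-0.9238]
Step 5: x=[6.0265] v=[-1.1451]
Step 6: x=[5.9585] v=[-1.3600]
Step 7: x=[5.8801] v=[-1.5673]
Step 8: x=[5.7918] v=[-1.7659]
Step 9: x=[5.6941] v=[-1.9546]
Step 10: x=[5.5875] v=[-2.1324]
Step 11: x=[5.4726] v=[-2.2983]
Step 12: x=[5.3500] v=[-2.4514]
Step 13: x=[5.2205] v=[-2.5908]
Step 14: x=[5.0847] v=[-2.7158]
Step 15: x=[4.9434] v=[-2.8256]
Step 16: x=[4.7974] v=[-2.9197]
Step 17: x=[4.6475] v=[-2.9975]
Step 18: x=[4.4946] v=[-3.0586]
Step 19: x=[4.3395] v=[-3.1026]
Step 20: x=[4.1830] v=[-3.1293]
Step 21: x=[4.0261] v=[-3.1386]
Step 22: x=[3.8696] v=[-3.1304]
Step 23: x=[3.7144] v=[-3.1047]
Step 24: x=[3.5613] v=[-3.0617]
Step 25: x=[3.4112] v=[-3.0016]
Step 26: x=[3.2650] v=[-2.9248]
Step 27: x=[3.1234] v=[-2.8317]
Step 28: x=[2.9873] v=[-2.7228]
Step 29: x=[2.8574] v=[-2.5987]
Step 30: x=[2.7344] v=[-2.4601]
Step 31: x=[2.6190] v=[-2.3078]
Step 32: x=[2.5119] v=[-2.1426]
Step 33: x=[2.4136] v=[-1.9655]
Step 34: x=[2.3247] v=[-1.7774]
Step 35: x=[2.2457] v=[-1.5794]
Step 36: x=[2.1771] v=[-1.3726]
Step 37: x=[2.1192] v=[-1.1581]
Step 38: x=[2.0723] v=[-0.9372]
Step 39: x=[2.0368] v=[-0.7110]
Step 40: x=[2.0128] v=[-0.4809]
Step 41: x=[2.0004] v=[-0.2481]
Step 42: x=[1.9997] v=[-0.0139]
Step 43: x=[2.0107] v=[0.2204]
First v>=0 after going negative at step 43, time=2.1500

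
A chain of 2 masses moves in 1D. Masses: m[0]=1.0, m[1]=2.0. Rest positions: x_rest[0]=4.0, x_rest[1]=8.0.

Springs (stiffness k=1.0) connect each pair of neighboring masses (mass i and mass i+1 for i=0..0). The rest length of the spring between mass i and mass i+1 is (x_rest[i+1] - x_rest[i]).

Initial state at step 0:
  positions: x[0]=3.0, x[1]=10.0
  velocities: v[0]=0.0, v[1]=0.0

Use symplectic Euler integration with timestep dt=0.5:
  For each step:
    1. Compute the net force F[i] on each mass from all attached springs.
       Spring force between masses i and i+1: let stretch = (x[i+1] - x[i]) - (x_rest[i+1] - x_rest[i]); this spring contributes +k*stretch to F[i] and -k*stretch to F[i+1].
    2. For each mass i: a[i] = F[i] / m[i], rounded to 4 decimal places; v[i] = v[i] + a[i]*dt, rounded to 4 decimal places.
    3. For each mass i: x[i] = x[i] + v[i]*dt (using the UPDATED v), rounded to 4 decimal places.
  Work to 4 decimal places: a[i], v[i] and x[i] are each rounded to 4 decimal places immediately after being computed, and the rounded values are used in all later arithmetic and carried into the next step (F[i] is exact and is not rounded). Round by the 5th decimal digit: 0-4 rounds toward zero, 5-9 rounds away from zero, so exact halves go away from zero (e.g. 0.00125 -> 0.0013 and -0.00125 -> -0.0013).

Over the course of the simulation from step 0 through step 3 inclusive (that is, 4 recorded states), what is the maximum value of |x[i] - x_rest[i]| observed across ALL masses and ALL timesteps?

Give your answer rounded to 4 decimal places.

Answer: 2.1993

Derivation:
Step 0: x=[3.0000 10.0000] v=[0.0000 0.0000]
Step 1: x=[3.7500 9.6250] v=[1.5000 -0.7500]
Step 2: x=[4.9688 9.0156] v=[2.4375 -1.2188]
Step 3: x=[6.1993 8.4004] v=[2.4609 -1.2305]
Max displacement = 2.1993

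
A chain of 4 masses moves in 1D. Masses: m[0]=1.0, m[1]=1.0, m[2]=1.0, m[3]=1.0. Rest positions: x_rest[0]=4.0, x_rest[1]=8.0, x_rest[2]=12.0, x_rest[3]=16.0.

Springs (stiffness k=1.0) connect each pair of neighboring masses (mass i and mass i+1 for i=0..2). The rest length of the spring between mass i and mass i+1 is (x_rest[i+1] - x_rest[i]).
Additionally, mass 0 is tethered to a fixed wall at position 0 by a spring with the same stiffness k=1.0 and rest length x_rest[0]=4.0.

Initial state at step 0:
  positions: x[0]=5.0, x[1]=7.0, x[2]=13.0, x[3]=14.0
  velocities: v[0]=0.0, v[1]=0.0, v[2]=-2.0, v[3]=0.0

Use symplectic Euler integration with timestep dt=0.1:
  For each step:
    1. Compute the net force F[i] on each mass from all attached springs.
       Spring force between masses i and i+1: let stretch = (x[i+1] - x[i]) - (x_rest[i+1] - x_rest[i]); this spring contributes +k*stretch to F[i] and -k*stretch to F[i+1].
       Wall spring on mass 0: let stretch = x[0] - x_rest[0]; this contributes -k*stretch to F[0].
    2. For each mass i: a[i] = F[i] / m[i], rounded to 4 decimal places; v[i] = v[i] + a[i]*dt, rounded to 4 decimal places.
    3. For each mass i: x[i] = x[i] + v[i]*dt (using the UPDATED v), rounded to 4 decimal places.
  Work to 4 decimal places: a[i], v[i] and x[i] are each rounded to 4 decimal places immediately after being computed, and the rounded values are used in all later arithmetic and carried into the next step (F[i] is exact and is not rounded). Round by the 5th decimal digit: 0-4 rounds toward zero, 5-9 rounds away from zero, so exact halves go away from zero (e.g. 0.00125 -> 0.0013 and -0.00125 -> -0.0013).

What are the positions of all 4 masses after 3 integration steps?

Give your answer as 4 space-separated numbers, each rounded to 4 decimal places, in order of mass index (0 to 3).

Step 0: x=[5.0000 7.0000 13.0000 14.0000] v=[0.0000 0.0000 -2.0000 0.0000]
Step 1: x=[4.9700 7.0400 12.7500 14.0300] v=[-0.3000 0.4000 -2.5000 0.3000]
Step 2: x=[4.9110 7.1164 12.4557 14.0872] v=[-0.5900 0.7640 -2.9430 0.5720]
Step 3: x=[4.8249 7.2241 12.1243 14.1681] v=[-0.8606 1.0774 -3.3138 0.8089]

Answer: 4.8249 7.2241 12.1243 14.1681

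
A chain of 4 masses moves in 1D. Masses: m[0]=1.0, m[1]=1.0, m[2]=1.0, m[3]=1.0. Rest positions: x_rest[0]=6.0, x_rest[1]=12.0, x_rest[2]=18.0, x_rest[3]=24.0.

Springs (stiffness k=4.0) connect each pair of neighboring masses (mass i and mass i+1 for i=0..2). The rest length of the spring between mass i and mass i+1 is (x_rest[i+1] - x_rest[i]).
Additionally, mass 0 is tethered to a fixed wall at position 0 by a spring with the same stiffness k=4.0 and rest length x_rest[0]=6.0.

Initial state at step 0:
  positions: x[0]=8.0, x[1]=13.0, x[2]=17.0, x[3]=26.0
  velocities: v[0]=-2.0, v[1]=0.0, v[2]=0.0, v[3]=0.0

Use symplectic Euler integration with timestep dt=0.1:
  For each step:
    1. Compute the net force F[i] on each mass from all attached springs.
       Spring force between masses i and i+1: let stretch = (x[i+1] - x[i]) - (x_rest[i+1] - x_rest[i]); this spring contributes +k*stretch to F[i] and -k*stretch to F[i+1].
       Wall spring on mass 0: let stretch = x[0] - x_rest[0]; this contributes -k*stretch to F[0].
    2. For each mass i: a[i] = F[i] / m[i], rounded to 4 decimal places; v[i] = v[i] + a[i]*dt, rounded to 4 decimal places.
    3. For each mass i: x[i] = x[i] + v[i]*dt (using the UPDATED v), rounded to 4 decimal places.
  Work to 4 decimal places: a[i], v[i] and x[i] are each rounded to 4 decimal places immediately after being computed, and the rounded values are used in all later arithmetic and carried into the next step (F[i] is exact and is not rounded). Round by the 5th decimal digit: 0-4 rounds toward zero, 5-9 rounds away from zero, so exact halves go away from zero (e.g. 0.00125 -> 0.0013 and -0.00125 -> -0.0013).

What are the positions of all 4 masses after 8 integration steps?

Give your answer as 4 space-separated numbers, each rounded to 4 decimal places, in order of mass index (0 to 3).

Answer: 4.5738 12.0769 20.4801 23.7875

Derivation:
Step 0: x=[8.0000 13.0000 17.0000 26.0000] v=[-2.0000 0.0000 0.0000 0.0000]
Step 1: x=[7.6800 12.9600 17.2000 25.8800] v=[-3.2000 -0.4000 2.0000 -1.2000]
Step 2: x=[7.2640 12.8784 17.5776 25.6528] v=[-4.1600 -0.8160 3.7760 -2.2720]
Step 3: x=[6.7820 12.7602 18.0902 25.3426] v=[-4.8198 -1.1821 5.1264 -3.1021]
Step 4: x=[6.2679 12.6161 18.6797 24.9823] v=[-5.1413 -1.4414 5.8954 -3.6031]
Step 5: x=[5.7570 12.4606 19.2788 24.6099] v=[-5.1092 -1.5552 5.9910 -3.7241]
Step 6: x=[5.2839 12.3097 19.8184 24.2643] v=[-4.7306 -1.5094 5.3962 -3.4565]
Step 7: x=[4.8805 12.1781 20.2355 23.9808] v=[-4.0338 -1.3162 4.1711 -2.8349]
Step 8: x=[4.5738 12.0769 20.4801 23.7875] v=[-3.0670 -1.0123 2.4463 -1.9330]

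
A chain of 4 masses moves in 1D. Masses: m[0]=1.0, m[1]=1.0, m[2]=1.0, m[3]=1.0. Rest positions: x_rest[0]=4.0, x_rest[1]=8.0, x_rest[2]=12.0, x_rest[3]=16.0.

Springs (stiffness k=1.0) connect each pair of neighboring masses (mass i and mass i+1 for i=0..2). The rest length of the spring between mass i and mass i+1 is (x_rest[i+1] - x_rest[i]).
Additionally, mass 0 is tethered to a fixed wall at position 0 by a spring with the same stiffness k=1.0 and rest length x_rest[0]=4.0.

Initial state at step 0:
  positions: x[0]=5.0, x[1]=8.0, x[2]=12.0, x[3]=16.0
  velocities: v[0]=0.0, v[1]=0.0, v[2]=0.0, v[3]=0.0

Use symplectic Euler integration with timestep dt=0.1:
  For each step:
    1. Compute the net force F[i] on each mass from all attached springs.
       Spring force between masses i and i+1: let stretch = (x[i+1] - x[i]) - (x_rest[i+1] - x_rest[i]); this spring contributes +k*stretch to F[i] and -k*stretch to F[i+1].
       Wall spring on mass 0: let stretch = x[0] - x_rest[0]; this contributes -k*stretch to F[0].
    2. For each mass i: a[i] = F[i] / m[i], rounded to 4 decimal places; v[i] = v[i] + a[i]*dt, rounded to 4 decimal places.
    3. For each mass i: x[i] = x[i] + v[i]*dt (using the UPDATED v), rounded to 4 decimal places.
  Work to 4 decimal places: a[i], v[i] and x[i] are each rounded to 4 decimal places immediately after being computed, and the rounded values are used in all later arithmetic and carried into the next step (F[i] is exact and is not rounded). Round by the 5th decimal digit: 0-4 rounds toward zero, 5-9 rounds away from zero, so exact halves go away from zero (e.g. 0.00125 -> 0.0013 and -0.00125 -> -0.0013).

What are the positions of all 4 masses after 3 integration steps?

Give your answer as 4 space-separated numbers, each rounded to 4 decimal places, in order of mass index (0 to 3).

Answer: 4.8825 8.0580 12.0005 16.0000

Derivation:
Step 0: x=[5.0000 8.0000 12.0000 16.0000] v=[0.0000 0.0000 0.0000 0.0000]
Step 1: x=[4.9800 8.0100 12.0000 16.0000] v=[-0.2000 0.1000 0.0000 0.0000]
Step 2: x=[4.9405 8.0296 12.0001 16.0000] v=[-0.3950 0.1960 0.0010 0.0000]
Step 3: x=[4.8825 8.0580 12.0005 16.0000] v=[-0.5801 0.2841 0.0039 0.0000]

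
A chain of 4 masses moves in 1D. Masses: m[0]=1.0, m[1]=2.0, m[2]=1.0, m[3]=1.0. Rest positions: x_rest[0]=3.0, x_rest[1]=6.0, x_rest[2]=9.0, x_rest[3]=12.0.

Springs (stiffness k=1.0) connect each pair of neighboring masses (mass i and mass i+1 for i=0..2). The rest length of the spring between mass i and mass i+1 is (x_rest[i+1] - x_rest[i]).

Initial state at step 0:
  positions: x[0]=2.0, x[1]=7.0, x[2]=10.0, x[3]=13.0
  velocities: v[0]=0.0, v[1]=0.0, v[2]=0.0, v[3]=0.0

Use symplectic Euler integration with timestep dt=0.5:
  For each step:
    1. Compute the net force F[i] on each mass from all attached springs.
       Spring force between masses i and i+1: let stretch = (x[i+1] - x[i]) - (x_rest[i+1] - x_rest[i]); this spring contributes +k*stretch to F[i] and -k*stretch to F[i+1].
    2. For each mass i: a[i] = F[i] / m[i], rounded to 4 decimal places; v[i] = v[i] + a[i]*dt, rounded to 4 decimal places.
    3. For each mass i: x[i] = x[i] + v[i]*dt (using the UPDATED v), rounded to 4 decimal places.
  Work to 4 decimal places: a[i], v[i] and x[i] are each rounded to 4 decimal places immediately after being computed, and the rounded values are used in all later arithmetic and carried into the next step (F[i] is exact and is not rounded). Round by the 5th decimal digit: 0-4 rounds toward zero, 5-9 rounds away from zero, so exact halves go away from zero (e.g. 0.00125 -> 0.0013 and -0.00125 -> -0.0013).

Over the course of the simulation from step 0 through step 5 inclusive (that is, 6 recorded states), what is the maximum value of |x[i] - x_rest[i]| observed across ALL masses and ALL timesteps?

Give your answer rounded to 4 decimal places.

Answer: 1.8258

Derivation:
Step 0: x=[2.0000 7.0000 10.0000 13.0000] v=[0.0000 0.0000 0.0000 0.0000]
Step 1: x=[2.5000 6.7500 10.0000 13.0000] v=[1.0000 -0.5000 0.0000 0.0000]
Step 2: x=[3.3125 6.3750 9.9375 13.0000] v=[1.6250 -0.7500 -0.1250 0.0000]
Step 3: x=[4.1407 6.0625 9.7500 12.9844] v=[1.6563 -0.6250 -0.3750 -0.0313]
Step 4: x=[4.6993 5.9707 9.4492 12.9102] v=[1.1172 -0.1836 -0.6016 -0.1485]
Step 5: x=[4.8258 6.1548 9.1440 12.7207] v=[0.2529 0.3682 -0.6104 -0.3790]
Max displacement = 1.8258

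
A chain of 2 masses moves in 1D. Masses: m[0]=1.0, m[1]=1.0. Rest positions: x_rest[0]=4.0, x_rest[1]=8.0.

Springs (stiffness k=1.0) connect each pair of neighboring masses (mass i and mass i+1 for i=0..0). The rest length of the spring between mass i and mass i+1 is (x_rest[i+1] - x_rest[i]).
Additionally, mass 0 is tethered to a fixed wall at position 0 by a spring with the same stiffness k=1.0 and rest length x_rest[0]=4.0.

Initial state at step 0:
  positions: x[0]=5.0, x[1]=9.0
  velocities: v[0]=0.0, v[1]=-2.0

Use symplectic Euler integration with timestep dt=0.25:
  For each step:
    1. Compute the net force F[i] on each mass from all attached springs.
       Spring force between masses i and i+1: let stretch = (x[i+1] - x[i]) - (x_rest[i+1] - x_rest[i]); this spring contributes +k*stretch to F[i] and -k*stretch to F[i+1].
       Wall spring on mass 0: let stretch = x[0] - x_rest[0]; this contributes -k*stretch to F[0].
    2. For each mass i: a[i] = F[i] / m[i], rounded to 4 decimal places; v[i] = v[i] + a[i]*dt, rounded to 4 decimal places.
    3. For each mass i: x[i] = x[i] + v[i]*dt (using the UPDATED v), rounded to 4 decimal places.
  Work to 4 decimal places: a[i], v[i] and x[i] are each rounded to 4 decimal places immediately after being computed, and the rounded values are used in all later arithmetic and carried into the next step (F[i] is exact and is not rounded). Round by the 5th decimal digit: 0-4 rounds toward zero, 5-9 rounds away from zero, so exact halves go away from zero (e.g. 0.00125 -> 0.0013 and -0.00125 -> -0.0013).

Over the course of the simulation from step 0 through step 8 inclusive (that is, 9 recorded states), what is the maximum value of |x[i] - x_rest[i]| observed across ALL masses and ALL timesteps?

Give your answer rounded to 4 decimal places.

Step 0: x=[5.0000 9.0000] v=[0.0000 -2.0000]
Step 1: x=[4.9375 8.5000] v=[-0.2500 -2.0000]
Step 2: x=[4.7891 8.0274] v=[-0.5938 -1.8906]
Step 3: x=[4.5437 7.6024] v=[-0.9815 -1.7002]
Step 4: x=[4.2055 7.2362] v=[-1.3528 -1.4649]
Step 5: x=[3.7939 6.9306] v=[-1.6465 -1.2226]
Step 6: x=[3.3412 6.6789] v=[-1.8108 -1.0068]
Step 7: x=[2.8883 6.4686] v=[-1.8117 -0.8412]
Step 8: x=[2.4786 6.2845] v=[-1.6387 -0.7363]
Max displacement = 1.7155

Answer: 1.7155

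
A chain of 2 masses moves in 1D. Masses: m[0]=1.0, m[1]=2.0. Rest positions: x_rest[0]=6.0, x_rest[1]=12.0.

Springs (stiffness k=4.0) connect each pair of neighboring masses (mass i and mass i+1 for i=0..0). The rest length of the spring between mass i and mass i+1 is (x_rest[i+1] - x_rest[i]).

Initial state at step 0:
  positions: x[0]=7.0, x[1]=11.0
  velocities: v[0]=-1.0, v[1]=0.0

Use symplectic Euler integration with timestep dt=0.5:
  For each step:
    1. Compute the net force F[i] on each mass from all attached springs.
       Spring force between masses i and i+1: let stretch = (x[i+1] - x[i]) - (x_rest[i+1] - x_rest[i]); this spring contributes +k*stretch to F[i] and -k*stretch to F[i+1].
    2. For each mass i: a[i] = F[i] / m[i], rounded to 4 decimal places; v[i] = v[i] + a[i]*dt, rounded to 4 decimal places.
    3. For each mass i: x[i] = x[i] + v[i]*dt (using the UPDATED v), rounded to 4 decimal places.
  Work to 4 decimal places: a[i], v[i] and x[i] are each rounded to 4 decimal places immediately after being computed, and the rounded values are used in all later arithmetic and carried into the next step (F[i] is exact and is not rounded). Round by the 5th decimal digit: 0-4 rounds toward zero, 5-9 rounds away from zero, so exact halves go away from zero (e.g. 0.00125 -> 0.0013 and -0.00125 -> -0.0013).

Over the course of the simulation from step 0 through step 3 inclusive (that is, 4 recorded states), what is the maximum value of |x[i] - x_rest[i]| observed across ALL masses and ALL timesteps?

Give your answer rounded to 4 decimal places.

Answer: 2.5000

Derivation:
Step 0: x=[7.0000 11.0000] v=[-1.0000 0.0000]
Step 1: x=[4.5000 12.0000] v=[-5.0000 2.0000]
Step 2: x=[3.5000 12.2500] v=[-2.0000 0.5000]
Step 3: x=[5.2500 11.1250] v=[3.5000 -2.2500]
Max displacement = 2.5000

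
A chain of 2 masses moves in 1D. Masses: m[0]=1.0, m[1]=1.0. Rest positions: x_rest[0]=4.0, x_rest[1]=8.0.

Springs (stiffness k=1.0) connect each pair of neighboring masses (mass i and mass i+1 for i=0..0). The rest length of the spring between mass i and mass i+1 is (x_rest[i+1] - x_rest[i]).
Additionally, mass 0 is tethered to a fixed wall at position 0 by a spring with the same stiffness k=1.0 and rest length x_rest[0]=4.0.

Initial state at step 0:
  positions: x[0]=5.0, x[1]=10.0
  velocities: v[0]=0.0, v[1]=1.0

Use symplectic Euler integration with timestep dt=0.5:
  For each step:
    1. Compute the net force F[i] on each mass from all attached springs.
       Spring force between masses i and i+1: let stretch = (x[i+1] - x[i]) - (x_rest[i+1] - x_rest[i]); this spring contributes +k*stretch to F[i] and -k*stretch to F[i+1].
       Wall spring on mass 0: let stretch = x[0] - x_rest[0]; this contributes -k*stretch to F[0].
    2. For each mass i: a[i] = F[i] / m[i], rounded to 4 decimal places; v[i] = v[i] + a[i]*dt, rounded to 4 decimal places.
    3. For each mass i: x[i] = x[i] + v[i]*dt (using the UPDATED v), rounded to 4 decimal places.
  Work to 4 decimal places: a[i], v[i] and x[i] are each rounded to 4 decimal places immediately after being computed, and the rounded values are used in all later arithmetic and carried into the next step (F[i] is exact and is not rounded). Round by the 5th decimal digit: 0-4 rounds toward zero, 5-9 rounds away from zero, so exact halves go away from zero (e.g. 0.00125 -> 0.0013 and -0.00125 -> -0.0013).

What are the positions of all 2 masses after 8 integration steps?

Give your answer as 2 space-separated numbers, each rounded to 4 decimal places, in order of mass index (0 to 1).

Answer: 3.1685 7.1974

Derivation:
Step 0: x=[5.0000 10.0000] v=[0.0000 1.0000]
Step 1: x=[5.0000 10.2500] v=[0.0000 0.5000]
Step 2: x=[5.0625 10.1875] v=[0.1250 -0.1250]
Step 3: x=[5.1407 9.8438] v=[0.1563 -0.6875]
Step 4: x=[5.1095 9.3243] v=[-0.0625 -1.0391]
Step 5: x=[4.8546 8.7511] v=[-0.5099 -1.1465]
Step 6: x=[4.3601 8.2037] v=[-0.9890 -1.0948]
Step 7: x=[3.7365 7.6954] v=[-1.2473 -1.0166]
Step 8: x=[3.1685 7.1974] v=[-1.1361 -0.9961]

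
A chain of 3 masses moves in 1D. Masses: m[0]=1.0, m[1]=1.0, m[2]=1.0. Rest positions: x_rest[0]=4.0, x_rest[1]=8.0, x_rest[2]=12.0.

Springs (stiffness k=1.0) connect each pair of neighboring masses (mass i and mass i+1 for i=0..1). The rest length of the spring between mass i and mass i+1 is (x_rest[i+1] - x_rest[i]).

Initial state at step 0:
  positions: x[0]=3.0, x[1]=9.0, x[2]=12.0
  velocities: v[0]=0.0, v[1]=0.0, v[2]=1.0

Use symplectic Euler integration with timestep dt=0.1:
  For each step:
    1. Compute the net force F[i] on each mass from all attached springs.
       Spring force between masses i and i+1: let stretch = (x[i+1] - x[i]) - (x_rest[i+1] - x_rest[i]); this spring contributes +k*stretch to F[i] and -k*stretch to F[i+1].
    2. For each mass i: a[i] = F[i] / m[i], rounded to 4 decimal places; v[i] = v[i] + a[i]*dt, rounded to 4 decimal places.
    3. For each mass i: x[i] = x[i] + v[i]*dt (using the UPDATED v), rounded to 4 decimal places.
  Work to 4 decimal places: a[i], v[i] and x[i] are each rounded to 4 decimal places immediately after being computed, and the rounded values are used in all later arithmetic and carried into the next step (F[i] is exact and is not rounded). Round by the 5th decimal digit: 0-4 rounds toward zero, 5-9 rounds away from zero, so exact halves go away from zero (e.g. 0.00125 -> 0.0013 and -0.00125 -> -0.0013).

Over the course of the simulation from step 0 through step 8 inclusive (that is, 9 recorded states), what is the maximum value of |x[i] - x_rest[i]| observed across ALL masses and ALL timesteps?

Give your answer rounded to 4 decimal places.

Answer: 1.0027

Derivation:
Step 0: x=[3.0000 9.0000 12.0000] v=[0.0000 0.0000 1.0000]
Step 1: x=[3.0200 8.9700 12.1100] v=[0.2000 -0.3000 1.1000]
Step 2: x=[3.0595 8.9119 12.2286] v=[0.3950 -0.5810 1.1860]
Step 3: x=[3.1175 8.8284 12.3540] v=[0.5802 -0.8346 1.2543]
Step 4: x=[3.1926 8.7231 12.4842] v=[0.7513 -1.0531 1.3017]
Step 5: x=[3.2830 8.6001 12.6168] v=[0.9044 -1.2300 1.3256]
Step 6: x=[3.3866 8.4641 12.7492] v=[1.0361 -1.3600 1.3239]
Step 7: x=[3.5010 8.3202 12.8787] v=[1.1439 -1.4392 1.2954]
Step 8: x=[3.6236 8.1737 13.0027] v=[1.2258 -1.4653 1.2396]
Max displacement = 1.0027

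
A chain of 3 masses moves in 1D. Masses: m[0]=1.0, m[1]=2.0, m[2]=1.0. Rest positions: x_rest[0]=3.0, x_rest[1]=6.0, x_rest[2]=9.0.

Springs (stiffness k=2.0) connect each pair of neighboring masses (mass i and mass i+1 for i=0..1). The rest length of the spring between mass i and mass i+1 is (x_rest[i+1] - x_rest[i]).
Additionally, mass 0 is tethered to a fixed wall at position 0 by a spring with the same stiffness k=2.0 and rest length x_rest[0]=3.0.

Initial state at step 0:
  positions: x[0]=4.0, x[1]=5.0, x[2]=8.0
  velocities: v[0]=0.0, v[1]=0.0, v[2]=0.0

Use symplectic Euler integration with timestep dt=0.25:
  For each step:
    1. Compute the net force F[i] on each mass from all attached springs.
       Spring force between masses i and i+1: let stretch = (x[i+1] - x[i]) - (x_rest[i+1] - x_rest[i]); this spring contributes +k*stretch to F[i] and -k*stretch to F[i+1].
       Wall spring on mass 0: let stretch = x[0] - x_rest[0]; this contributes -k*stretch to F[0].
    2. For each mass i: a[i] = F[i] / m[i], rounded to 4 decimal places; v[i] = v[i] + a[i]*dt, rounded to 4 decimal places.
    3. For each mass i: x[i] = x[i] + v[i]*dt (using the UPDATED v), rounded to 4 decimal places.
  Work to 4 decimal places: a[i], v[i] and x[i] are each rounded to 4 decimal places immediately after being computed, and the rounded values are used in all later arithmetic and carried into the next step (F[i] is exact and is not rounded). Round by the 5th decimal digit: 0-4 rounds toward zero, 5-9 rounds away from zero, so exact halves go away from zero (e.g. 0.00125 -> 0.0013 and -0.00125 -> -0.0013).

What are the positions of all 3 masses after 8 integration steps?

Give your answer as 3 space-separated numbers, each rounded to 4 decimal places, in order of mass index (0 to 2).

Step 0: x=[4.0000 5.0000 8.0000] v=[0.0000 0.0000 0.0000]
Step 1: x=[3.6250 5.1250 8.0000] v=[-1.5000 0.5000 0.0000]
Step 2: x=[2.9844 5.3360 8.0156] v=[-2.5625 0.8438 0.0625]
Step 3: x=[2.2647 5.5675 8.0713] v=[-2.8789 0.9258 0.2227]
Step 4: x=[1.6747 5.7490 8.1890] v=[-2.3599 0.7261 0.4708]
Step 5: x=[1.3847 5.8284 8.3767] v=[-1.1601 0.3175 0.7508]
Step 6: x=[1.4771 5.7893 8.6209] v=[0.3694 -0.1564 0.9767]
Step 7: x=[1.9239 5.6577 8.8861] v=[1.7870 -0.5266 1.0609]
Step 8: x=[2.5969 5.4945 9.1228] v=[2.6920 -0.6530 0.9467]

Answer: 2.5969 5.4945 9.1228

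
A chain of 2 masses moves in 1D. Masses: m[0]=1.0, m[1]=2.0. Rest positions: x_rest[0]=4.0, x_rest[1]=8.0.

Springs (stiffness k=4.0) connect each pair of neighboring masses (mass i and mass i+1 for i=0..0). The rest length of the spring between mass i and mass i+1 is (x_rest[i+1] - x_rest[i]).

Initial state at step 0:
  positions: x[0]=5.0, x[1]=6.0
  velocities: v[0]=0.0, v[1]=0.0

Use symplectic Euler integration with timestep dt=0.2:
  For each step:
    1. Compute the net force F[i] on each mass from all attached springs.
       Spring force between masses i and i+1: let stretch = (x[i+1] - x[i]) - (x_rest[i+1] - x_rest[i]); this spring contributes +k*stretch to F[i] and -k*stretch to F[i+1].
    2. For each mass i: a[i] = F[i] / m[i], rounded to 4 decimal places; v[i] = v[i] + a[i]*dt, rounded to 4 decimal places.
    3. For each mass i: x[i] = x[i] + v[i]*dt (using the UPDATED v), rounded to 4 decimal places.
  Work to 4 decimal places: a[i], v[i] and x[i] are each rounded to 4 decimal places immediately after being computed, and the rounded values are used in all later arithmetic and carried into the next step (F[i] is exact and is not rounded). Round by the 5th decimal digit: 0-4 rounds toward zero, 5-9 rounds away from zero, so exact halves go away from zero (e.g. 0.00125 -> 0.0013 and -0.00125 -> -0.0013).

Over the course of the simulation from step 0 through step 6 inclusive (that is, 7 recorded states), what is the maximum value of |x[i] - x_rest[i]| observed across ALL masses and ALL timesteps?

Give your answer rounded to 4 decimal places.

Answer: 3.0570

Derivation:
Step 0: x=[5.0000 6.0000] v=[0.0000 0.0000]
Step 1: x=[4.5200 6.2400] v=[-2.4000 1.2000]
Step 2: x=[3.6752 6.6624] v=[-4.2240 2.1120]
Step 3: x=[2.6684 7.1658] v=[-5.0342 2.5171]
Step 4: x=[1.7411 7.6294] v=[-4.6363 2.3181]
Step 5: x=[1.1160 7.9420] v=[-3.1257 1.5628]
Step 6: x=[0.9430 8.0285] v=[-0.8649 0.4324]
Max displacement = 3.0570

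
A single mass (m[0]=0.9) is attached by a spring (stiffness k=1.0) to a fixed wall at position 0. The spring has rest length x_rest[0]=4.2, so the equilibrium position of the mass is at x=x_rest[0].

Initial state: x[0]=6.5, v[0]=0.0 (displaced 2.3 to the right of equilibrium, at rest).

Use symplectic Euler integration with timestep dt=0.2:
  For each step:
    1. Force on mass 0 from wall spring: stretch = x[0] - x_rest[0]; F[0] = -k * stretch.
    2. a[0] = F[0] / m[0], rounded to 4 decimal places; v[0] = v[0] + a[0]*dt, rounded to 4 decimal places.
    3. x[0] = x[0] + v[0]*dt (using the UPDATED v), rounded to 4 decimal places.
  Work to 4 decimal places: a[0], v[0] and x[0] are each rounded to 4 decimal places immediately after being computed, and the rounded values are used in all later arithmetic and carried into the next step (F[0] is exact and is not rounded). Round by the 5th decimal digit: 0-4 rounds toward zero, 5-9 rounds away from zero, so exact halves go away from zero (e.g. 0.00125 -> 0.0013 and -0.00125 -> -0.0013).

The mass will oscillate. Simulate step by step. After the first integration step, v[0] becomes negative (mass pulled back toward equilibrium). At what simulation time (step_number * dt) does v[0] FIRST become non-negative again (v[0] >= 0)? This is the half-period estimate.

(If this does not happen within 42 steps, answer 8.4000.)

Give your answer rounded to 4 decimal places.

Answer: 3.0000

Derivation:
Step 0: x=[6.5000] v=[0.0000]
Step 1: x=[6.3978] v=[-0.5111]
Step 2: x=[6.1979] v=[-0.9995]
Step 3: x=[5.9092] v=[-1.4435]
Step 4: x=[5.5445] v=[-1.8233]
Step 5: x=[5.1201] v=[-2.1221]
Step 6: x=[4.6548] v=[-2.3266]
Step 7: x=[4.1693] v=[-2.4277]
Step 8: x=[3.6851] v=[-2.4209]
Step 9: x=[3.2238] v=[-2.3065]
Step 10: x=[2.8059] v=[-2.0896]
Step 11: x=[2.4499] v=[-1.7798]
Step 12: x=[2.1717] v=[-1.3909]
Step 13: x=[1.9837] v=[-0.9402]
Step 14: x=[1.8942] v=[-0.4477]
Step 15: x=[1.9071] v=[0.0647]
First v>=0 after going negative at step 15, time=3.0000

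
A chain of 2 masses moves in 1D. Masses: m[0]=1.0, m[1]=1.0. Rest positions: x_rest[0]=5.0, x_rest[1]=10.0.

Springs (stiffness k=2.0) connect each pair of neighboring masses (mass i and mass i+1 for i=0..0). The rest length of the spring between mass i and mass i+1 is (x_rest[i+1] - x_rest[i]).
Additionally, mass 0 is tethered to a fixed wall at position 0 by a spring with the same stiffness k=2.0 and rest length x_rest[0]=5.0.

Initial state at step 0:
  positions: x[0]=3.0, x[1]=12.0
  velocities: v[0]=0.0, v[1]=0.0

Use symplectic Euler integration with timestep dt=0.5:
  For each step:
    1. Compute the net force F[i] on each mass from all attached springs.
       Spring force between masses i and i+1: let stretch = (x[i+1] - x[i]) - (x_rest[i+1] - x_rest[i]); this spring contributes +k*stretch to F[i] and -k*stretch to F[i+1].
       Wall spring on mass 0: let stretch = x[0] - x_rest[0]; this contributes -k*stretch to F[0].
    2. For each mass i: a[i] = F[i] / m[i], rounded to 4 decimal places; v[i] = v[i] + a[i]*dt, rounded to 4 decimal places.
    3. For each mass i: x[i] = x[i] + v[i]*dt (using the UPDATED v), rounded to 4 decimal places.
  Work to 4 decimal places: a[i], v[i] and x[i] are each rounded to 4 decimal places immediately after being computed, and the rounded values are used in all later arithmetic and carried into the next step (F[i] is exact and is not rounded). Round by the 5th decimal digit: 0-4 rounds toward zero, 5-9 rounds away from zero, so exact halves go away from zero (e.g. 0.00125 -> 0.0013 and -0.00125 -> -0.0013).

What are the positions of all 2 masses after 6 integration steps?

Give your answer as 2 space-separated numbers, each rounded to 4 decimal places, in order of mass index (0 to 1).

Answer: 4.8438 9.3438

Derivation:
Step 0: x=[3.0000 12.0000] v=[0.0000 0.0000]
Step 1: x=[6.0000 10.0000] v=[6.0000 -4.0000]
Step 2: x=[8.0000 8.5000] v=[4.0000 -3.0000]
Step 3: x=[6.2500 9.2500] v=[-3.5000 1.5000]
Step 4: x=[2.8750 11.0000] v=[-6.7500 3.5000]
Step 5: x=[2.1250 11.1875] v=[-1.5000 0.3750]
Step 6: x=[4.8438 9.3438] v=[5.4375 -3.6875]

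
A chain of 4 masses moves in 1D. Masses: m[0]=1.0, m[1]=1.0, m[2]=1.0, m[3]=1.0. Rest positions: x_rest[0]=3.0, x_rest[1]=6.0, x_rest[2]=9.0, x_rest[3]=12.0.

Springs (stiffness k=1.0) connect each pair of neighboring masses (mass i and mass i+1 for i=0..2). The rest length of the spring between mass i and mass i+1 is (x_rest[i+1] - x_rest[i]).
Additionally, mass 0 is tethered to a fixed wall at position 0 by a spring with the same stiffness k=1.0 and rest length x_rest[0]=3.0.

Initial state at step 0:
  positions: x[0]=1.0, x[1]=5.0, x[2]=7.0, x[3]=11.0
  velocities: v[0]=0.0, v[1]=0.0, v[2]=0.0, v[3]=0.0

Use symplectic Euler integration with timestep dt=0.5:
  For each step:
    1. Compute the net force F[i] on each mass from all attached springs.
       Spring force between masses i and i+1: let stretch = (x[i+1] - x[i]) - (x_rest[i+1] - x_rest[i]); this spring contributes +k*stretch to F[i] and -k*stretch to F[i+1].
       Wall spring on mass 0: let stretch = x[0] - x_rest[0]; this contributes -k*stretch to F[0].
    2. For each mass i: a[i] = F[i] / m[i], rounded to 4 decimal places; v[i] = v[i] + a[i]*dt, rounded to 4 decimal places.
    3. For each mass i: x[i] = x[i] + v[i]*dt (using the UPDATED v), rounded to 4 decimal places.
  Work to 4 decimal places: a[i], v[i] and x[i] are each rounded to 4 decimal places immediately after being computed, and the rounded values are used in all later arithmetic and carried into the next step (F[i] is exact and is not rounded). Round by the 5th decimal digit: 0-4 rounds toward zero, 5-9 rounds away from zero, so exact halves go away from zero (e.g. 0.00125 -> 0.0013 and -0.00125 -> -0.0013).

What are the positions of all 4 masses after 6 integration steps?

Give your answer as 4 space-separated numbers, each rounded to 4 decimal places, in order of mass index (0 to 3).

Answer: 2.7740 7.0574 7.6855 10.7869

Derivation:
Step 0: x=[1.0000 5.0000 7.0000 11.0000] v=[0.0000 0.0000 0.0000 0.0000]
Step 1: x=[1.7500 4.5000 7.5000 10.7500] v=[1.5000 -1.0000 1.0000 -0.5000]
Step 2: x=[2.7500 4.0625 8.0625 10.4375] v=[2.0000 -0.8750 1.1250 -0.6250]
Step 3: x=[3.3907 4.2969 8.2188 10.2813] v=[1.2813 0.4688 0.3125 -0.3125]
Step 4: x=[3.4103 5.2853 7.9102 10.3595] v=[0.0391 1.9767 -0.6172 0.1563]
Step 5: x=[3.0460 6.4612 7.5577 10.5754] v=[-0.7286 2.3517 -0.7050 0.4317]
Step 6: x=[2.7740 7.0574 7.6855 10.7869] v=[-0.5440 1.1924 0.2556 0.4229]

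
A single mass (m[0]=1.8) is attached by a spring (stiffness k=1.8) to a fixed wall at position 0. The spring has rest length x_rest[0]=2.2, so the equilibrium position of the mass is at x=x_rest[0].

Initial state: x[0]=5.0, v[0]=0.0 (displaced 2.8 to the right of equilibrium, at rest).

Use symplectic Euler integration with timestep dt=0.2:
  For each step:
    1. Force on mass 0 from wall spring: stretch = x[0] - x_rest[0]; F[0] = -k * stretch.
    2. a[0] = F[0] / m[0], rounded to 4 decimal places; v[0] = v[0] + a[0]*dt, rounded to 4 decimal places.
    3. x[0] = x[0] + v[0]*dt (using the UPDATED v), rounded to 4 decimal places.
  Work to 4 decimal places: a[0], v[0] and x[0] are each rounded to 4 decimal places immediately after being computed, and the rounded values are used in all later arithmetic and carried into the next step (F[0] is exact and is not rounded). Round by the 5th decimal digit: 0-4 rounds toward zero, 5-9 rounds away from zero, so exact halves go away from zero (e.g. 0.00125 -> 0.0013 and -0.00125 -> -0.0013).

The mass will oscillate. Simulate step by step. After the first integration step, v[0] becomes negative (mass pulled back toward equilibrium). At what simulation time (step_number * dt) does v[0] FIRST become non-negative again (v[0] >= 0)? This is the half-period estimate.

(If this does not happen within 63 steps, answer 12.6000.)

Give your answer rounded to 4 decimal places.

Step 0: x=[5.0000] v=[0.0000]
Step 1: x=[4.8880] v=[-0.5600]
Step 2: x=[4.6685] v=[-1.0976]
Step 3: x=[4.3502] v=[-1.5913]
Step 4: x=[3.9459] v=[-2.0213]
Step 5: x=[3.4718] v=[-2.3705]
Step 6: x=[2.9468] v=[-2.6249]
Step 7: x=[2.3919] v=[-2.7743]
Step 8: x=[1.8294] v=[-2.8127]
Step 9: x=[1.2817] v=[-2.7386]
Step 10: x=[0.7707] v=[-2.5549]
Step 11: x=[0.3169] v=[-2.2690]
Step 12: x=[-0.0616] v=[-1.8924]
Step 13: x=[-0.3496] v=[-1.4401]
Step 14: x=[-0.5356] v=[-0.9302]
Step 15: x=[-0.6122] v=[-0.3831]
Step 16: x=[-0.5763] v=[0.1793]
First v>=0 after going negative at step 16, time=3.2000

Answer: 3.2000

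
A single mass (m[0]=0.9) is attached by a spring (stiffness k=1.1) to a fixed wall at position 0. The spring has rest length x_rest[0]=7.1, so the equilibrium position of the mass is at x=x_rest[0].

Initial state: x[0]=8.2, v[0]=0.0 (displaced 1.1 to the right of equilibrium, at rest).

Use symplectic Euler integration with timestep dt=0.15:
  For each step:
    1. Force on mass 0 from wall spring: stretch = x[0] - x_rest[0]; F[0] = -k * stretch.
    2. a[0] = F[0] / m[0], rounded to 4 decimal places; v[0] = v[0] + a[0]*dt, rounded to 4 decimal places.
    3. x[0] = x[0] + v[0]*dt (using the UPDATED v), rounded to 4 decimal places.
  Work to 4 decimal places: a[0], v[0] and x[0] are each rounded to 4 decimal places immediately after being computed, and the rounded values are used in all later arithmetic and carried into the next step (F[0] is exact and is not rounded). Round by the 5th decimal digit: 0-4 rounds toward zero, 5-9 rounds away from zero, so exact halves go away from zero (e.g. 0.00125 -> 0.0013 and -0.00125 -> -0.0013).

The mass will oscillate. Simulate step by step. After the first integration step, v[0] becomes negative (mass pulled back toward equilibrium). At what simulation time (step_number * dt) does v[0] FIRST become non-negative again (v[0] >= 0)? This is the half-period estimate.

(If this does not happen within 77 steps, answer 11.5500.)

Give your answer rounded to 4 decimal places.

Answer: 2.8500

Derivation:
Step 0: x=[8.2000] v=[0.0000]
Step 1: x=[8.1697] v=[-0.2017]
Step 2: x=[8.1100] v=[-0.3978]
Step 3: x=[8.0226] v=[-0.5830]
Step 4: x=[7.9098] v=[-0.7521]
Step 5: x=[7.7747] v=[-0.9006]
Step 6: x=[7.6211] v=[-1.0243]
Step 7: x=[7.4531] v=[-1.1198]
Step 8: x=[7.2754] v=[-1.1845]
Step 9: x=[7.0929] v=[-1.2167]
Step 10: x=[6.9106] v=[-1.2154]
Step 11: x=[6.7335] v=[-1.1807]
Step 12: x=[6.5665] v=[-1.1135]
Step 13: x=[6.4141] v=[-1.0157]
Step 14: x=[6.2806] v=[-0.8900]
Step 15: x=[6.1696] v=[-0.7398]
Step 16: x=[6.0842] v=[-0.5692]
Step 17: x=[6.0268] v=[-0.3830]
Step 18: x=[5.9989] v=[-0.1862]
Step 19: x=[6.0013] v=[0.0157]
First v>=0 after going negative at step 19, time=2.8500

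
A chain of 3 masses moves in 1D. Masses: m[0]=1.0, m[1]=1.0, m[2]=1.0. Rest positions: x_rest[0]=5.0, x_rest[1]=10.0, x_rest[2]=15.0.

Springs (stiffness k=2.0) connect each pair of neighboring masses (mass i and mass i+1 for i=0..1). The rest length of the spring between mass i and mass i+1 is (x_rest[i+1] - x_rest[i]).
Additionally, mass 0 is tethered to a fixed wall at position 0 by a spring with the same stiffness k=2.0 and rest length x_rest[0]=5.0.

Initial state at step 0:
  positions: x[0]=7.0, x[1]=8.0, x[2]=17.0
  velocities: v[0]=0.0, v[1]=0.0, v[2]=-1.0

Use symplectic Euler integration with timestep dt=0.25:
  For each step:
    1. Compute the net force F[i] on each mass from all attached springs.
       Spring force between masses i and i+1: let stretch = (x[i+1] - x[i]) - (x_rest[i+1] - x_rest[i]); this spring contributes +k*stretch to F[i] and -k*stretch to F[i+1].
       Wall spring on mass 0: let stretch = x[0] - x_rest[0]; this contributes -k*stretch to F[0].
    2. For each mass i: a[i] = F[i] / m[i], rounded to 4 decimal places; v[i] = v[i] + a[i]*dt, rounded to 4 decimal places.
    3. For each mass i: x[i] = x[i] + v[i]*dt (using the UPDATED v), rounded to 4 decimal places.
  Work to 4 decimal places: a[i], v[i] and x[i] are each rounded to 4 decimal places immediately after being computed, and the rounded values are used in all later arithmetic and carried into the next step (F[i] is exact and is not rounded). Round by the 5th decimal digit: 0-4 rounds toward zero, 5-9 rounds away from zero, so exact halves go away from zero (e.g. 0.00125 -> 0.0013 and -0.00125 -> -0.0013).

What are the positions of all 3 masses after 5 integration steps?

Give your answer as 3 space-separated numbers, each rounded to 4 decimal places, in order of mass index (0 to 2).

Step 0: x=[7.0000 8.0000 17.0000] v=[0.0000 0.0000 -1.0000]
Step 1: x=[6.2500 9.0000 16.2500] v=[-3.0000 4.0000 -3.0000]
Step 2: x=[5.0625 10.5625 15.2188] v=[-4.7500 6.2500 -4.1250]
Step 3: x=[3.9297 12.0196 14.2305] v=[-4.5313 5.8282 -3.9532]
Step 4: x=[3.3169 12.7418 13.5908] v=[-2.4512 2.8887 -2.5587]
Step 5: x=[3.4676 12.3920 13.4700] v=[0.6028 -1.3993 -0.4832]

Answer: 3.4676 12.3920 13.4700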